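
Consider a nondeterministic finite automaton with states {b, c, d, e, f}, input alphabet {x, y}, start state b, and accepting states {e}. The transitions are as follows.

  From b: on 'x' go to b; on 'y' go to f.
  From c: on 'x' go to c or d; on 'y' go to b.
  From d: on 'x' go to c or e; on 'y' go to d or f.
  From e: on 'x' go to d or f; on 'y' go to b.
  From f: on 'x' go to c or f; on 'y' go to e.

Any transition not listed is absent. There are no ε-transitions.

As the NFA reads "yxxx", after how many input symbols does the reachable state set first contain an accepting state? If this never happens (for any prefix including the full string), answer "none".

Start in {b}.
Read 'y': b→{f}; now {f}.
Read 'x': f→{c, f}; now {c, f}.
Read 'x': c→{c, d}, f→{c, f}; now {c, d, f}.
Read 'x': c→{c, d}, d→{c, e}, f→{c, f}; now {c, d, e, f}.
None of the earlier sets intersect F, but {c, d, e, f} does.

4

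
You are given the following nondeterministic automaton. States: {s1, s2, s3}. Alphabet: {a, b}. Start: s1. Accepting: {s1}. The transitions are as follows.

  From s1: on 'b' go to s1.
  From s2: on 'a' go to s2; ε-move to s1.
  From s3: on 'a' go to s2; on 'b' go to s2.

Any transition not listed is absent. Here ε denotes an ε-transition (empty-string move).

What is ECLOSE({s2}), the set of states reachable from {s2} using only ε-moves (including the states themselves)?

{s1, s2}

Begin with {s2}.
ε-move s2 → s1; add s1.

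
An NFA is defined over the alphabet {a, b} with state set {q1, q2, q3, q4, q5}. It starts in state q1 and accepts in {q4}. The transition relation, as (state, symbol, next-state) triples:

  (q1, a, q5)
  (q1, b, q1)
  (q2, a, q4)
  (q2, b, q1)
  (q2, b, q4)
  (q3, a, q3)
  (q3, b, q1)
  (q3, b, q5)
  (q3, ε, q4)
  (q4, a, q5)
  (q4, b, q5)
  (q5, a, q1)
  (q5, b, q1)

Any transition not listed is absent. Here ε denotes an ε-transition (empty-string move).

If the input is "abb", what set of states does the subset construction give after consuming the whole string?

Start in {q1}.
Read 'a': {q1} → {q5}.
Read 'b': {q5} → {q1}.
Read 'b': {q1} → {q1}.

{q1}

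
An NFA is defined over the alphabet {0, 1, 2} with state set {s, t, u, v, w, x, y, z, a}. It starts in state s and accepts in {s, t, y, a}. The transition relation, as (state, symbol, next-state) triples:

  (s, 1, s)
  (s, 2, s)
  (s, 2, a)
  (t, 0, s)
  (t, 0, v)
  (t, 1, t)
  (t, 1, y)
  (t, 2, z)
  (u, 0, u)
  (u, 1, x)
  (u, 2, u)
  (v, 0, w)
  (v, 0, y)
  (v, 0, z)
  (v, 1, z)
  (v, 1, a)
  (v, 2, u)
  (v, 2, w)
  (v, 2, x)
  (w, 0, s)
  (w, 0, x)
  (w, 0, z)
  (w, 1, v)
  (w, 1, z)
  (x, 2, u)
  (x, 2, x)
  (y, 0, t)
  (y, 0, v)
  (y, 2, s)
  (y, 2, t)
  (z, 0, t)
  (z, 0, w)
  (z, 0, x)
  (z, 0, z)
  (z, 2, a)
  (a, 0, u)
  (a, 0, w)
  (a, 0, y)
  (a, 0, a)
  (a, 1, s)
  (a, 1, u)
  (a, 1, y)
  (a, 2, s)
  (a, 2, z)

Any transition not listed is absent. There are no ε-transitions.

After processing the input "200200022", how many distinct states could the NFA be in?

5

Start in {s}.
Read '2': s→{s, a}; now {s, a}.
Read '0': s→∅, a→{u, w, y, a}; now {u, w, y, a}.
Read '0': u→{u}, w→{s, x, z}, y→{t, v}, a→{u, w, y, a}; now {s, t, u, v, w, x, y, z, a}.
Read '2': s→{s, a}, t→{z}, u→{u}, v→{u, w, x}, w→∅, x→{u, x}, y→{s, t}, z→{a}, a→{s, z}; now {s, t, u, w, x, z, a}.
Read '0': s→∅, t→{s, v}, u→{u}, w→{s, x, z}, x→∅, z→{t, w, x, z}, a→{u, w, y, a}; now {s, t, u, v, w, x, y, z, a}.
Read '0': s→∅, t→{s, v}, u→{u}, v→{w, y, z}, w→{s, x, z}, x→∅, y→{t, v}, z→{t, w, x, z}, a→{u, w, y, a}; now {s, t, u, v, w, x, y, z, a}.
Read '0': s→∅, t→{s, v}, u→{u}, v→{w, y, z}, w→{s, x, z}, x→∅, y→{t, v}, z→{t, w, x, z}, a→{u, w, y, a}; now {s, t, u, v, w, x, y, z, a}.
Read '2': s→{s, a}, t→{z}, u→{u}, v→{u, w, x}, w→∅, x→{u, x}, y→{s, t}, z→{a}, a→{s, z}; now {s, t, u, w, x, z, a}.
Read '2': s→{s, a}, t→{z}, u→{u}, w→∅, x→{u, x}, z→{a}, a→{s, z}; now {s, u, x, z, a}.
That set has 5 states.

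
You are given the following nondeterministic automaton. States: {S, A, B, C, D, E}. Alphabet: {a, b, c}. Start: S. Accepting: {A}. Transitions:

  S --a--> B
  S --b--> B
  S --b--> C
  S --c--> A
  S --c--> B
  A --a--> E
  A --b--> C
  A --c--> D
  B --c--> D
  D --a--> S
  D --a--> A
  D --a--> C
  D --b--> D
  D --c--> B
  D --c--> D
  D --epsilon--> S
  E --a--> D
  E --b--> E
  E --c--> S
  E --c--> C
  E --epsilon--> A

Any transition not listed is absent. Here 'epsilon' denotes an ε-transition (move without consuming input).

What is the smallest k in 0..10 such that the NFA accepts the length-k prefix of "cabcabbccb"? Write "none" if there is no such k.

1

Start in {S}.
Read 'c': S→{A, B}; now {A, B}.
None of the earlier sets intersect F, but {A, B} does.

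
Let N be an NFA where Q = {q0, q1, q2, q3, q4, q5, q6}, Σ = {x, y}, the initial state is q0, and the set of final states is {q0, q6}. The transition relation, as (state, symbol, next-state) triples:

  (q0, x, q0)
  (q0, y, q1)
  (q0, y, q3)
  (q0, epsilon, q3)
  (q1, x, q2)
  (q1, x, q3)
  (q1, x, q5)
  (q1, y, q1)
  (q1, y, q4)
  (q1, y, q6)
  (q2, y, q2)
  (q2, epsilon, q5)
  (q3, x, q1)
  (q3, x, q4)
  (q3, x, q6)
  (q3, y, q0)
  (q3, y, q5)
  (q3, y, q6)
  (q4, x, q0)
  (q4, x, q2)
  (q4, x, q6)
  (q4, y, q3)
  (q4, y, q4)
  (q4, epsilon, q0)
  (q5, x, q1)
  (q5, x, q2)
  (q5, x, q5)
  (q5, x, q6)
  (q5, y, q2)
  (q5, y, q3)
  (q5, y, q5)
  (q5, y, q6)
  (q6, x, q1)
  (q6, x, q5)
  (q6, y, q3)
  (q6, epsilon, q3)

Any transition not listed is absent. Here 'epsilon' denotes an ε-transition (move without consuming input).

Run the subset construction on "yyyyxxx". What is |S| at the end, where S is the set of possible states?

7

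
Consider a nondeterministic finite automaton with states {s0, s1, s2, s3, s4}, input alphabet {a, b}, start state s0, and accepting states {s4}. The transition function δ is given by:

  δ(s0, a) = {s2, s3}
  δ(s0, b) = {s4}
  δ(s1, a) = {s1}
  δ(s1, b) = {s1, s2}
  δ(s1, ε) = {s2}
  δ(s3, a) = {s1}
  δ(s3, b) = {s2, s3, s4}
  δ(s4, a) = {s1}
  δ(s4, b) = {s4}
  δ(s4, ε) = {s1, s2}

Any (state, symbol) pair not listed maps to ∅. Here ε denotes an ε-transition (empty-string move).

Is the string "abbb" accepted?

Start in {s0}.
Read 'a': s0→{s2, s3}; now {s2, s3}.
Read 'b': s2→∅, s3→{s2, s3, s4}; union {s2, s3, s4}; ε-closure = {s1, s2, s3, s4}.
Read 'b': s1→{s1, s2}, s2→∅, s3→{s2, s3, s4}, s4→{s4}; now {s1, s2, s3, s4}.
Read 'b': s1→{s1, s2}, s2→∅, s3→{s2, s3, s4}, s4→{s4}; now {s1, s2, s3, s4}.
The final set {s1, s2, s3, s4} contains the accepting state s4.

Yes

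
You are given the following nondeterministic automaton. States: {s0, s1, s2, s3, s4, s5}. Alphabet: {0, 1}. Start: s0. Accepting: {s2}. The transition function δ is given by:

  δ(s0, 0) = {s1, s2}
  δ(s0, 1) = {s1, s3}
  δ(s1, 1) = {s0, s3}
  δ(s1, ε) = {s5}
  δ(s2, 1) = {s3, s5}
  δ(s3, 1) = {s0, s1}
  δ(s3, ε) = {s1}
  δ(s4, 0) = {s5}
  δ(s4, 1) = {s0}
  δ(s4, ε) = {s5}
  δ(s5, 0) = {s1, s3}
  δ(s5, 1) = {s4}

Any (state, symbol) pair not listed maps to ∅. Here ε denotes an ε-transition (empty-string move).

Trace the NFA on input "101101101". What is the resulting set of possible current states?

{s0, s1, s3, s4, s5}

Start in {s0}.
Read '1': s0→{s1, s3}; union {s1, s3}; ε-closure = {s1, s3, s5}.
Read '0': s1→∅, s3→∅, s5→{s1, s3}; union {s1, s3}; ε-closure = {s1, s3, s5}.
Read '1': s1→{s0, s3}, s3→{s0, s1}, s5→{s4}; union {s0, s1, s3, s4}; ε-closure = {s0, s1, s3, s4, s5}.
Read '1': s0→{s1, s3}, s1→{s0, s3}, s3→{s0, s1}, s4→{s0}, s5→{s4}; union {s0, s1, s3, s4}; ε-closure = {s0, s1, s3, s4, s5}.
Read '0': s0→{s1, s2}, s1→∅, s3→∅, s4→{s5}, s5→{s1, s3}; now {s1, s2, s3, s5}.
Read '1': s1→{s0, s3}, s2→{s3, s5}, s3→{s0, s1}, s5→{s4}; now {s0, s1, s3, s4, s5}.
Read '1': s0→{s1, s3}, s1→{s0, s3}, s3→{s0, s1}, s4→{s0}, s5→{s4}; union {s0, s1, s3, s4}; ε-closure = {s0, s1, s3, s4, s5}.
Read '0': s0→{s1, s2}, s1→∅, s3→∅, s4→{s5}, s5→{s1, s3}; now {s1, s2, s3, s5}.
Read '1': s1→{s0, s3}, s2→{s3, s5}, s3→{s0, s1}, s5→{s4}; now {s0, s1, s3, s4, s5}.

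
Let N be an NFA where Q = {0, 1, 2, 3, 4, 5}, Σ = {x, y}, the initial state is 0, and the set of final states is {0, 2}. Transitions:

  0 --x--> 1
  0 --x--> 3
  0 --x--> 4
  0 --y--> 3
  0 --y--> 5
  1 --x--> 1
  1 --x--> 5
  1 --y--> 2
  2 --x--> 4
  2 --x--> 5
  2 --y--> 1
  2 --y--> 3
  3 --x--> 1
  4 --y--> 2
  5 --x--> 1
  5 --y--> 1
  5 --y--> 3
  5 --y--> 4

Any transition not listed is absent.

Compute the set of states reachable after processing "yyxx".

Start in {0}.
Read 'y': 0→{3, 5}; now {3, 5}.
Read 'y': 3→∅, 5→{1, 3, 4}; now {1, 3, 4}.
Read 'x': 1→{1, 5}, 3→{1}, 4→∅; now {1, 5}.
Read 'x': 1→{1, 5}, 5→{1}; now {1, 5}.

{1, 5}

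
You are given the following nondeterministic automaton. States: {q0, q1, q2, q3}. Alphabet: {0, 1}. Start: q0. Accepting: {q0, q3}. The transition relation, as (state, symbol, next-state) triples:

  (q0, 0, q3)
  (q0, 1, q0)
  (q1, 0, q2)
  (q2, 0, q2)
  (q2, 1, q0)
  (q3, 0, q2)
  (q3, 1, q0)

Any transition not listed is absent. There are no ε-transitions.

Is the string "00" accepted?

No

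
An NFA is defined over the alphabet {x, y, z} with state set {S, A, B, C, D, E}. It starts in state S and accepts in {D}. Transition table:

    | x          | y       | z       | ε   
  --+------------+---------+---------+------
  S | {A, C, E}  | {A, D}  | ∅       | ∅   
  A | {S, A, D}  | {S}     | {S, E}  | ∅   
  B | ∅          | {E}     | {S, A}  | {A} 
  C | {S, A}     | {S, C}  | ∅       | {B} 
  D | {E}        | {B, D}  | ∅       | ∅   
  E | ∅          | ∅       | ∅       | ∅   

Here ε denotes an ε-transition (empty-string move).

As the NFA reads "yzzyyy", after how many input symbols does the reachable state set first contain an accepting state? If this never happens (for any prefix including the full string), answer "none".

Start in {S}.
Read 'y': S→{A, D}; now {A, D}.
None of the earlier sets intersect F, but {A, D} does.

1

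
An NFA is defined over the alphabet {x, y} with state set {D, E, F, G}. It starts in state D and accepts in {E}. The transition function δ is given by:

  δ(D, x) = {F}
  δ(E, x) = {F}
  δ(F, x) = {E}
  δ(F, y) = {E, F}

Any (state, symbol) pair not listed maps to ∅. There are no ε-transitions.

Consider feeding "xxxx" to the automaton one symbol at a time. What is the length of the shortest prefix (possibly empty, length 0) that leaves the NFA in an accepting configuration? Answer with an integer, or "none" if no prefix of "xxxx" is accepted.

Start in {D}.
Read 'x': D→{F}; now {F}.
Read 'x': F→{E}; now {E}.
None of the earlier sets intersect F, but {E} does.

2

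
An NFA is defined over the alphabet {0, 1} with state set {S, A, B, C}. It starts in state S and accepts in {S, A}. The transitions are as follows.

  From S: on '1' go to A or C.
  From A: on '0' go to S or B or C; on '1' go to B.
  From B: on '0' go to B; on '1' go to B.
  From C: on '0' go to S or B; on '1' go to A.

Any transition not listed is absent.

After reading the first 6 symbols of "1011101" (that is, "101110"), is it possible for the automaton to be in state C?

Start in {S}.
Read '1': S→{A, C}; now {A, C}.
Read '0': A→{S, B, C}, C→{S, B}; now {S, B, C}.
Read '1': S→{A, C}, B→{B}, C→{A}; now {A, B, C}.
Read '1': A→{B}, B→{B}, C→{A}; now {A, B}.
Read '1': A→{B}, B→{B}; now {B}.
Read '0': B→{B}; now {B}.
State C is not in {B}.

No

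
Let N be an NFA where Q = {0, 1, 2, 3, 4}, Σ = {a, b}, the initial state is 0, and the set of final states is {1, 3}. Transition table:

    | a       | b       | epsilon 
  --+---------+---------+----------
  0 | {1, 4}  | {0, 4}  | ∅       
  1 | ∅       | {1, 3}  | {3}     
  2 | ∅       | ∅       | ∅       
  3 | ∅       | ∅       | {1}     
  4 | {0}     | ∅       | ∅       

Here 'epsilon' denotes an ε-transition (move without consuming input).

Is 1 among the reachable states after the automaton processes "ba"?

Start in {0}.
Read 'b': 0→{0, 4}; now {0, 4}.
Read 'a': 0→{1, 4}, 4→{0}; union {0, 1, 4}; ε-closure = {0, 1, 3, 4}.
State 1 is in {0, 1, 3, 4}.

Yes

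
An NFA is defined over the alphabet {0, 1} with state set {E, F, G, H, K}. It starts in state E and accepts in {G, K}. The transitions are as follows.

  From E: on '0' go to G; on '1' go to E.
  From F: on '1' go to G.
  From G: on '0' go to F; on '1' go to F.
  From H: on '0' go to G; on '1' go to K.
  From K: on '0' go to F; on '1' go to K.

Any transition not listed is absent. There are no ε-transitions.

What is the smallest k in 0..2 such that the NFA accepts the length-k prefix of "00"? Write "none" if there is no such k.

1

Start in {E}.
Read '0': E→{G}; now {G}.
None of the earlier sets intersect F, but {G} does.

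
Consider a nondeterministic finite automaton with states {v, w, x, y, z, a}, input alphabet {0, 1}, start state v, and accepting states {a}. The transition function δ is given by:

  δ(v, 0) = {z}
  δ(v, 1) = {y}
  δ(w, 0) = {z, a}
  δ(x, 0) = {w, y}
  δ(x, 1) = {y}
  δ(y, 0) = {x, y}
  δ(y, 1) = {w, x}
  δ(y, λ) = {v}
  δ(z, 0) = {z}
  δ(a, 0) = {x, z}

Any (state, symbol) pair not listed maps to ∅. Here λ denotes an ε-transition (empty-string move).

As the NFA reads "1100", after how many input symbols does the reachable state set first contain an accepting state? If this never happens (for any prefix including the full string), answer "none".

Start in {v}.
Read '1': v→{y}; union {y}; ε-closure = {v, y}.
Read '1': v→{y}, y→{w, x}; union {w, x, y}; ε-closure = {v, w, x, y}.
Read '0': v→{z}, w→{z, a}, x→{w, y}, y→{x, y}; union {w, x, y, z, a}; ε-closure = {v, w, x, y, z, a}.
None of the earlier sets intersect F, but {v, w, x, y, z, a} does.

3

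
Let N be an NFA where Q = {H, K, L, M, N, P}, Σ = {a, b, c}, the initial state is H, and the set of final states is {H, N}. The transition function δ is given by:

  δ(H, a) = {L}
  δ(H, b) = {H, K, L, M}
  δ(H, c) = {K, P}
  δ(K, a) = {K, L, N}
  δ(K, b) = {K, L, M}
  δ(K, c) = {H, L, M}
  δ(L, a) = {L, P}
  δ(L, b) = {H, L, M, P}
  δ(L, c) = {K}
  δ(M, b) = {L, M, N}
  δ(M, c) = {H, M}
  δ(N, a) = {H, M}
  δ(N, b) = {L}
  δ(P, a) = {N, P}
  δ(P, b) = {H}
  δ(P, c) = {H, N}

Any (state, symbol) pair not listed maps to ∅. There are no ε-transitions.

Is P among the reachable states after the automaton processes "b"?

No

Start in {H}.
Read 'b': {H} → {H, K, L, M}.
State P is not in {H, K, L, M}.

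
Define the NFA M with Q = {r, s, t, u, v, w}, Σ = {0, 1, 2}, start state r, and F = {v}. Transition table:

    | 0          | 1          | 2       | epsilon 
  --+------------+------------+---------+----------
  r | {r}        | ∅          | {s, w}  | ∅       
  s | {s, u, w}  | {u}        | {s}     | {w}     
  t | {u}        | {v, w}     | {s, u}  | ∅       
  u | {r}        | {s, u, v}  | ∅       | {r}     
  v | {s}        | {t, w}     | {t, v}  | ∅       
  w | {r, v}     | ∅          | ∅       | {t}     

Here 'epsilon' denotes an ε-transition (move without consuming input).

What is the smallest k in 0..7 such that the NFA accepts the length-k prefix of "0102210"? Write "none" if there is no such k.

Start in {r}.
Read '0': {r} → {r}.
Read '1': {r} → ∅.
The set is empty and remains empty for the remaining 5 symbols.
No reachable set along the way intersects F.

none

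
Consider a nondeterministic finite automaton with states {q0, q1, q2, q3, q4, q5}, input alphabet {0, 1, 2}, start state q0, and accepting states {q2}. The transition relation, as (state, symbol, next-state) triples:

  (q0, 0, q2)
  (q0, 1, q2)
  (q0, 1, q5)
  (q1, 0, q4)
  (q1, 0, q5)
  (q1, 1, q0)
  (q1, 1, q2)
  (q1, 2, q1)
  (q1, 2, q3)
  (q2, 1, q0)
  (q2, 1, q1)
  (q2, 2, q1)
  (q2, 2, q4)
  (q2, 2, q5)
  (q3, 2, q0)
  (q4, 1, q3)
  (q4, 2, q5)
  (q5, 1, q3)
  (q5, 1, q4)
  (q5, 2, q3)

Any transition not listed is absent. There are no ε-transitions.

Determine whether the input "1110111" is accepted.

Start in {q0}.
Read '1': q0→{q2, q5}; now {q2, q5}.
Read '1': q2→{q0, q1}, q5→{q3, q4}; now {q0, q1, q3, q4}.
Read '1': q0→{q2, q5}, q1→{q0, q2}, q3→∅, q4→{q3}; now {q0, q2, q3, q5}.
Read '0': q0→{q2}, q2→∅, q3→∅, q5→∅; now {q2}.
Read '1': q2→{q0, q1}; now {q0, q1}.
Read '1': q0→{q2, q5}, q1→{q0, q2}; now {q0, q2, q5}.
Read '1': q0→{q2, q5}, q2→{q0, q1}, q5→{q3, q4}; now {q0, q1, q2, q3, q4, q5}.
The final set {q0, q1, q2, q3, q4, q5} contains the accepting state q2.

Yes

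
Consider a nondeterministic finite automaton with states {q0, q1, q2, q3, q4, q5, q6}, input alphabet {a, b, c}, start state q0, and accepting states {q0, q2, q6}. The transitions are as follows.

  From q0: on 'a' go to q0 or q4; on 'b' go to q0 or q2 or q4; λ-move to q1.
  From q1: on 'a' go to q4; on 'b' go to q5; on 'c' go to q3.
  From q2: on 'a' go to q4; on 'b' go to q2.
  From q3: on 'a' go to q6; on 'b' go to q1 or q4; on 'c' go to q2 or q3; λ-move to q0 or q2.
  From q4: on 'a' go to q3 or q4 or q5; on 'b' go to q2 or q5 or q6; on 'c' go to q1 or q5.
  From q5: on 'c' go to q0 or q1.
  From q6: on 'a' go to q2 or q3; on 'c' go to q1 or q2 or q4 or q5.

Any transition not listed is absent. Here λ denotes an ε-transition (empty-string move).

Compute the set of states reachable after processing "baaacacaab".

Start: ε-closure({q0}) = {q0, q1}.
Read 'b': q0→{q0, q2, q4}, q1→{q5}; union {q0, q2, q4, q5}; ε-closure = {q0, q1, q2, q4, q5}.
Read 'a': q0→{q0, q4}, q1→{q4}, q2→{q4}, q4→{q3, q4, q5}, q5→∅; union {q0, q3, q4, q5}; ε-closure = {q0, q1, q2, q3, q4, q5}.
Read 'a': q0→{q0, q4}, q1→{q4}, q2→{q4}, q3→{q6}, q4→{q3, q4, q5}, q5→∅; union {q0, q3, q4, q5, q6}; ε-closure = {q0, q1, q2, q3, q4, q5, q6}.
Read 'a': q0→{q0, q4}, q1→{q4}, q2→{q4}, q3→{q6}, q4→{q3, q4, q5}, q5→∅, q6→{q2, q3}; union {q0, q2, q3, q4, q5, q6}; ε-closure = {q0, q1, q2, q3, q4, q5, q6}.
Read 'c': q0→∅, q1→{q3}, q2→∅, q3→{q2, q3}, q4→{q1, q5}, q5→{q0, q1}, q6→{q1, q2, q4, q5}; now {q0, q1, q2, q3, q4, q5}.
Read 'a': q0→{q0, q4}, q1→{q4}, q2→{q4}, q3→{q6}, q4→{q3, q4, q5}, q5→∅; union {q0, q3, q4, q5, q6}; ε-closure = {q0, q1, q2, q3, q4, q5, q6}.
Read 'c': q0→∅, q1→{q3}, q2→∅, q3→{q2, q3}, q4→{q1, q5}, q5→{q0, q1}, q6→{q1, q2, q4, q5}; now {q0, q1, q2, q3, q4, q5}.
Read 'a': q0→{q0, q4}, q1→{q4}, q2→{q4}, q3→{q6}, q4→{q3, q4, q5}, q5→∅; union {q0, q3, q4, q5, q6}; ε-closure = {q0, q1, q2, q3, q4, q5, q6}.
Read 'a': q0→{q0, q4}, q1→{q4}, q2→{q4}, q3→{q6}, q4→{q3, q4, q5}, q5→∅, q6→{q2, q3}; union {q0, q2, q3, q4, q5, q6}; ε-closure = {q0, q1, q2, q3, q4, q5, q6}.
Read 'b': q0→{q0, q2, q4}, q1→{q5}, q2→{q2}, q3→{q1, q4}, q4→{q2, q5, q6}, q5→∅, q6→∅; now {q0, q1, q2, q4, q5, q6}.

{q0, q1, q2, q4, q5, q6}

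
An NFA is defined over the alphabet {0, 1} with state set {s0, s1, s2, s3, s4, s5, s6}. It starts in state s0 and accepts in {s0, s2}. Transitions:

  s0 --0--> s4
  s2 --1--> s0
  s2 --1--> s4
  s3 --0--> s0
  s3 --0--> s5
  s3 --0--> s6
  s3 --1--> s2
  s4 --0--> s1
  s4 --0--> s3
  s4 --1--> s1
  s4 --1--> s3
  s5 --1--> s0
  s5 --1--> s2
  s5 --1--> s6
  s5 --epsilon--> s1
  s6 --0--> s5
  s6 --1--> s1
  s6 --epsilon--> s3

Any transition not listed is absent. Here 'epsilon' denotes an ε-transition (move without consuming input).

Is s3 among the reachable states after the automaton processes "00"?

Yes

Start in {s0}.
Read '0': {s0} → {s4}.
Read '0': {s4} → {s1, s3}.
State s3 is in {s1, s3}.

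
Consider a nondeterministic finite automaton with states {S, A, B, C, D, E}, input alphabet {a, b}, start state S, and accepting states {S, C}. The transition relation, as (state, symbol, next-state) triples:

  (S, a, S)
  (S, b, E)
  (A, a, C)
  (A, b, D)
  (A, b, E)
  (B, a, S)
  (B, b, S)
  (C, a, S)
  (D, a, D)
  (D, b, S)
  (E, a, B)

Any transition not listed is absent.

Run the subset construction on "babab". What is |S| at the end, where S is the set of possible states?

1

Start in {S}.
Read 'b': S→{E}; now {E}.
Read 'a': E→{B}; now {B}.
Read 'b': B→{S}; now {S}.
Read 'a': S→{S}; now {S}.
Read 'b': S→{E}; now {E}.
That set has 1 state.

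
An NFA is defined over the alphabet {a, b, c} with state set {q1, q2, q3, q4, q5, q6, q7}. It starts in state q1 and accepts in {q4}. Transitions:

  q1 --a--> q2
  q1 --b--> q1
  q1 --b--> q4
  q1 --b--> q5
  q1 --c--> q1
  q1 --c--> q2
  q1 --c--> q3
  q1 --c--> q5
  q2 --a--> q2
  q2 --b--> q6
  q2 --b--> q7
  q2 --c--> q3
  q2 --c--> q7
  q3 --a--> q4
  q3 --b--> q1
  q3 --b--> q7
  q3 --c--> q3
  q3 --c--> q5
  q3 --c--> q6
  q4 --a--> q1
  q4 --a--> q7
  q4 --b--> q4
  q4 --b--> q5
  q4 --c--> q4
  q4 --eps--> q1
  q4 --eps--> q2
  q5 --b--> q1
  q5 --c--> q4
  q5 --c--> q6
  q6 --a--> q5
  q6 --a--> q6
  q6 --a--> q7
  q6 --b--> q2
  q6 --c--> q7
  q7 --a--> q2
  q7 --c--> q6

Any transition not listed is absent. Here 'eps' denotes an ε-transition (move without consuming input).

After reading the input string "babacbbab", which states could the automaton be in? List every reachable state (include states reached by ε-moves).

Start in {q1}.
Read 'b': q1→{q1, q4, q5}; union {q1, q4, q5}; ε-closure = {q1, q2, q4, q5}.
Read 'a': q1→{q2}, q2→{q2}, q4→{q1, q7}, q5→∅; now {q1, q2, q7}.
Read 'b': q1→{q1, q4, q5}, q2→{q6, q7}, q7→∅; union {q1, q4, q5, q6, q7}; ε-closure = {q1, q2, q4, q5, q6, q7}.
Read 'a': q1→{q2}, q2→{q2}, q4→{q1, q7}, q5→∅, q6→{q5, q6, q7}, q7→{q2}; now {q1, q2, q5, q6, q7}.
Read 'c': q1→{q1, q2, q3, q5}, q2→{q3, q7}, q5→{q4, q6}, q6→{q7}, q7→{q6}; now {q1, q2, q3, q4, q5, q6, q7}.
Read 'b': q1→{q1, q4, q5}, q2→{q6, q7}, q3→{q1, q7}, q4→{q4, q5}, q5→{q1}, q6→{q2}, q7→∅; now {q1, q2, q4, q5, q6, q7}.
Read 'b': q1→{q1, q4, q5}, q2→{q6, q7}, q4→{q4, q5}, q5→{q1}, q6→{q2}, q7→∅; now {q1, q2, q4, q5, q6, q7}.
Read 'a': q1→{q2}, q2→{q2}, q4→{q1, q7}, q5→∅, q6→{q5, q6, q7}, q7→{q2}; now {q1, q2, q5, q6, q7}.
Read 'b': q1→{q1, q4, q5}, q2→{q6, q7}, q5→{q1}, q6→{q2}, q7→∅; now {q1, q2, q4, q5, q6, q7}.

{q1, q2, q4, q5, q6, q7}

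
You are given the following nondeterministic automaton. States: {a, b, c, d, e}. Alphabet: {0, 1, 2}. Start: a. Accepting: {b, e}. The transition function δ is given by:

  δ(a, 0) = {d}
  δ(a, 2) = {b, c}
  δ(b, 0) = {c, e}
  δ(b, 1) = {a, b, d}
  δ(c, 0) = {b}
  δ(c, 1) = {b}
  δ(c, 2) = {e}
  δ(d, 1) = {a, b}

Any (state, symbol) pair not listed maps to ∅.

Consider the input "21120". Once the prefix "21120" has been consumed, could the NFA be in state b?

Start in {a}.
Read '2': a→{b, c}; now {b, c}.
Read '1': b→{a, b, d}, c→{b}; now {a, b, d}.
Read '1': a→∅, b→{a, b, d}, d→{a, b}; now {a, b, d}.
Read '2': a→{b, c}, b→∅, d→∅; now {b, c}.
Read '0': b→{c, e}, c→{b}; now {b, c, e}.
State b is in {b, c, e}.

Yes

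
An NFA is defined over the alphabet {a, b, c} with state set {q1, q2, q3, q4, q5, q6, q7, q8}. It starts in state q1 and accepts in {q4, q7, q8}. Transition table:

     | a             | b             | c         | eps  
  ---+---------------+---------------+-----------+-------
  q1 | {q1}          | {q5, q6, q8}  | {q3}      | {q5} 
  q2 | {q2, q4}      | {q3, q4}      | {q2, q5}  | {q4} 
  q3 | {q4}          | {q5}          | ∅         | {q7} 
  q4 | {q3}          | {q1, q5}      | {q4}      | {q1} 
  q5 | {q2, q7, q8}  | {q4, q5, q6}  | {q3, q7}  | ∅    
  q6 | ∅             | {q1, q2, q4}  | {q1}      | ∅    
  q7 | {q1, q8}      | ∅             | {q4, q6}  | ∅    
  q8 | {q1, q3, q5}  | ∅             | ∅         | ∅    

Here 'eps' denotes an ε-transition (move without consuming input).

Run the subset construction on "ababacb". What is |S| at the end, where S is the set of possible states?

8

Start: ε-closure({q1}) = {q1, q5}.
Read 'a': q1→{q1}, q5→{q2, q7, q8}; union {q1, q2, q7, q8}; ε-closure = {q1, q2, q4, q5, q7, q8}.
Read 'b': q1→{q5, q6, q8}, q2→{q3, q4}, q4→{q1, q5}, q5→{q4, q5, q6}, q7→∅, q8→∅; union {q1, q3, q4, q5, q6, q8}; ε-closure = {q1, q3, q4, q5, q6, q7, q8}.
Read 'a': q1→{q1}, q3→{q4}, q4→{q3}, q5→{q2, q7, q8}, q6→∅, q7→{q1, q8}, q8→{q1, q3, q5}; now {q1, q2, q3, q4, q5, q7, q8}.
Read 'b': q1→{q5, q6, q8}, q2→{q3, q4}, q3→{q5}, q4→{q1, q5}, q5→{q4, q5, q6}, q7→∅, q8→∅; union {q1, q3, q4, q5, q6, q8}; ε-closure = {q1, q3, q4, q5, q6, q7, q8}.
Read 'a': q1→{q1}, q3→{q4}, q4→{q3}, q5→{q2, q7, q8}, q6→∅, q7→{q1, q8}, q8→{q1, q3, q5}; now {q1, q2, q3, q4, q5, q7, q8}.
Read 'c': q1→{q3}, q2→{q2, q5}, q3→∅, q4→{q4}, q5→{q3, q7}, q7→{q4, q6}, q8→∅; union {q2, q3, q4, q5, q6, q7}; ε-closure = {q1, q2, q3, q4, q5, q6, q7}.
Read 'b': q1→{q5, q6, q8}, q2→{q3, q4}, q3→{q5}, q4→{q1, q5}, q5→{q4, q5, q6}, q6→{q1, q2, q4}, q7→∅; union {q1, q2, q3, q4, q5, q6, q8}; ε-closure = {q1, q2, q3, q4, q5, q6, q7, q8}.
That set has 8 states.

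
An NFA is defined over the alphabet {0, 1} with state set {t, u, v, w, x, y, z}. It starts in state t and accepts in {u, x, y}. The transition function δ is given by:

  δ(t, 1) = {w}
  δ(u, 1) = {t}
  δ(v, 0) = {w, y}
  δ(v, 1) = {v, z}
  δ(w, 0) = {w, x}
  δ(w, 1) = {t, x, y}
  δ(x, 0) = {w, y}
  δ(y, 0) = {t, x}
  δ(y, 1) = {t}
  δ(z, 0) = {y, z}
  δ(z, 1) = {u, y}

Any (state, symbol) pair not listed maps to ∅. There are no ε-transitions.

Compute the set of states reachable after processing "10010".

{t, w, x, y}

Start in {t}.
Read '1': t→{w}; now {w}.
Read '0': w→{w, x}; now {w, x}.
Read '0': w→{w, x}, x→{w, y}; now {w, x, y}.
Read '1': w→{t, x, y}, x→∅, y→{t}; now {t, x, y}.
Read '0': t→∅, x→{w, y}, y→{t, x}; now {t, w, x, y}.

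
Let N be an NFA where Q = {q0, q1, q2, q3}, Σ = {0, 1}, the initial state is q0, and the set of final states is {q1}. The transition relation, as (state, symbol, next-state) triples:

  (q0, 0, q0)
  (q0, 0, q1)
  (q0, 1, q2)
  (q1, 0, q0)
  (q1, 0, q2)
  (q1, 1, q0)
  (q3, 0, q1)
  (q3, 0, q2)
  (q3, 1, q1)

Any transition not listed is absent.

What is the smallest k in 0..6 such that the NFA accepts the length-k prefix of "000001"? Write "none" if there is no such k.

1

Start in {q0}.
Read '0': q0→{q0, q1}; now {q0, q1}.
None of the earlier sets intersect F, but {q0, q1} does.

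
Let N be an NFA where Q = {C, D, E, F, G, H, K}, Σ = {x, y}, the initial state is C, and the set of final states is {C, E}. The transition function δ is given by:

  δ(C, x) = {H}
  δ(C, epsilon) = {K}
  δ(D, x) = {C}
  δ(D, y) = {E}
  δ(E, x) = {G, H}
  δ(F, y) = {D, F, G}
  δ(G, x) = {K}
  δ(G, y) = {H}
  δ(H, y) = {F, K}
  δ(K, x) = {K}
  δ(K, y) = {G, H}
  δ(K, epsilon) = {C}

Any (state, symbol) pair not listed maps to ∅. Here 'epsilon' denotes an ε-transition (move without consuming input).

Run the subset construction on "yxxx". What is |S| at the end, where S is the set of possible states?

Start: ε-closure({C}) = {C, K}.
Read 'y': {C, K} → {G, H}.
Read 'x': {G, H} → {C, K}.
Read 'x': {C, K} → {C, H, K}.
Read 'x': {C, H, K} → {C, H, K}.
That set has 3 states.

3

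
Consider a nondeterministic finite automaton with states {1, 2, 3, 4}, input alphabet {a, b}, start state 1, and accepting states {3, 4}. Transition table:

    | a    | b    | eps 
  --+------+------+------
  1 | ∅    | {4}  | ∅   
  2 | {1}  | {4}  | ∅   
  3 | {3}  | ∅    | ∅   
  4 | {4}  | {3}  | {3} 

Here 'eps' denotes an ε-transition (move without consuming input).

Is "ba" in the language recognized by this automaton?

Yes

Start in {1}.
Read 'b': 1→{4}; union {4}; ε-closure = {3, 4}.
Read 'a': 3→{3}, 4→{4}; now {3, 4}.
The final set {3, 4} contains the accepting states 3, 4.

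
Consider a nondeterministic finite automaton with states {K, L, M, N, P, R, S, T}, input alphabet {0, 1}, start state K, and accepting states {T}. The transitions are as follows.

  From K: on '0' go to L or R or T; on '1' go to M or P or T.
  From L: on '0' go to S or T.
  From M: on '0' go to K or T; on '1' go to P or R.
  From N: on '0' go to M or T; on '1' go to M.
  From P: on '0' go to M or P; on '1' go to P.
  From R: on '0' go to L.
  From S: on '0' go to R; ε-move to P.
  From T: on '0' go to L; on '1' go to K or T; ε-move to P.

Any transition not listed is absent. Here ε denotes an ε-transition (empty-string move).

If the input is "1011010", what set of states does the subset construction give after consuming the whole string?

{K, L, M, P, R, T}

Start in {K}.
Read '1': K→{M, P, T}; now {M, P, T}.
Read '0': M→{K, T}, P→{M, P}, T→{L}; now {K, L, M, P, T}.
Read '1': K→{M, P, T}, L→∅, M→{P, R}, P→{P}, T→{K, T}; now {K, M, P, R, T}.
Read '1': K→{M, P, T}, M→{P, R}, P→{P}, R→∅, T→{K, T}; now {K, M, P, R, T}.
Read '0': K→{L, R, T}, M→{K, T}, P→{M, P}, R→{L}, T→{L}; now {K, L, M, P, R, T}.
Read '1': K→{M, P, T}, L→∅, M→{P, R}, P→{P}, R→∅, T→{K, T}; now {K, M, P, R, T}.
Read '0': K→{L, R, T}, M→{K, T}, P→{M, P}, R→{L}, T→{L}; now {K, L, M, P, R, T}.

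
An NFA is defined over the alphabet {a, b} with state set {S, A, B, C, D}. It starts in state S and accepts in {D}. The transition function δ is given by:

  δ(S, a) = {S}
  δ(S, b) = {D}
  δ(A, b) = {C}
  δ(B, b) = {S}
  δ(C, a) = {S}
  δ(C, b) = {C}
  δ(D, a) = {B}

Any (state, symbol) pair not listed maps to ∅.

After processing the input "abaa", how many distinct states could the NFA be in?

0

Start in {S}.
Read 'a': S→{S}; now {S}.
Read 'b': S→{D}; now {D}.
Read 'a': D→{B}; now {B}.
Read 'a': B→∅; now ∅.
That set has 0 states.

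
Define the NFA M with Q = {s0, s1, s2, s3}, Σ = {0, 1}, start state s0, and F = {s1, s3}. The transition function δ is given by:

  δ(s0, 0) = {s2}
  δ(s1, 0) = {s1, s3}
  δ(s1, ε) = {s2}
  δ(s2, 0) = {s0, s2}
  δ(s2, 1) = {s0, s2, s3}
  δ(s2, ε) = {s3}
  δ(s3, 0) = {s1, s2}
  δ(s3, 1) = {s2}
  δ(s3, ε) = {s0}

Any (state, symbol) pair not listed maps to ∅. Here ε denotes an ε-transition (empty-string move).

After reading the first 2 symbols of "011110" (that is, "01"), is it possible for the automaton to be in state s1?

No

Start in {s0}.
Read '0': {s0} → {s0, s2, s3}.
Read '1': {s0, s2, s3} → {s0, s2, s3}.
State s1 is not in {s0, s2, s3}.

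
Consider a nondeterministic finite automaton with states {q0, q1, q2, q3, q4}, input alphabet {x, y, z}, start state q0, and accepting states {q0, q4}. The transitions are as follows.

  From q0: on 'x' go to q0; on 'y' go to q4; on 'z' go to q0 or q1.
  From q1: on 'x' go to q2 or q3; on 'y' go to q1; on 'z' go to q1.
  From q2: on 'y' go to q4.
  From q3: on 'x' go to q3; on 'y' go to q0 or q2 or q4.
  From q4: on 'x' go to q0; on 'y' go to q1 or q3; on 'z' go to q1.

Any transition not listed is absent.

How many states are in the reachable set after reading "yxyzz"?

Start in {q0}.
Read 'y': q0→{q4}; now {q4}.
Read 'x': q4→{q0}; now {q0}.
Read 'y': q0→{q4}; now {q4}.
Read 'z': q4→{q1}; now {q1}.
Read 'z': q1→{q1}; now {q1}.
That set has 1 state.

1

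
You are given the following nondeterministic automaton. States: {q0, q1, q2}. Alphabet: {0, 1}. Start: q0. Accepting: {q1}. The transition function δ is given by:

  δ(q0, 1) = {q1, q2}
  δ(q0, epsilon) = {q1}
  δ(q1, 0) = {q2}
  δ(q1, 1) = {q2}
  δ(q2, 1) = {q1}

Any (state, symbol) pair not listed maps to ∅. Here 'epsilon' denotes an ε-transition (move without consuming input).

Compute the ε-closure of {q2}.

{q2}

Begin with {q2}.
No ε-moves leave this set, so the closure equals the set itself.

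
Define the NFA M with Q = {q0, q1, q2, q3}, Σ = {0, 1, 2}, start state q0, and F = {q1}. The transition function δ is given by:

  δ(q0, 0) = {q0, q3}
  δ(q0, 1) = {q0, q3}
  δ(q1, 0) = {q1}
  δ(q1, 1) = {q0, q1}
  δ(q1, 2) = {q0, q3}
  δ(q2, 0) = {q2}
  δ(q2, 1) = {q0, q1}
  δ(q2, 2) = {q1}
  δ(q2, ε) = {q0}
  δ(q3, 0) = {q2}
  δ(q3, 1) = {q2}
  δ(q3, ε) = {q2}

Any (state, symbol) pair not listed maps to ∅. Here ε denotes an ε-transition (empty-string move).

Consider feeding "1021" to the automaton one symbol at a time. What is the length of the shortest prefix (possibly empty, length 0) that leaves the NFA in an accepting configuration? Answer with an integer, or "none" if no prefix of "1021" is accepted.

3

Start in {q0}.
Read '1': q0→{q0, q3}; union {q0, q3}; ε-closure = {q0, q2, q3}.
Read '0': q0→{q0, q3}, q2→{q2}, q3→{q2}; now {q0, q2, q3}.
Read '2': q0→∅, q2→{q1}, q3→∅; now {q1}.
None of the earlier sets intersect F, but {q1} does.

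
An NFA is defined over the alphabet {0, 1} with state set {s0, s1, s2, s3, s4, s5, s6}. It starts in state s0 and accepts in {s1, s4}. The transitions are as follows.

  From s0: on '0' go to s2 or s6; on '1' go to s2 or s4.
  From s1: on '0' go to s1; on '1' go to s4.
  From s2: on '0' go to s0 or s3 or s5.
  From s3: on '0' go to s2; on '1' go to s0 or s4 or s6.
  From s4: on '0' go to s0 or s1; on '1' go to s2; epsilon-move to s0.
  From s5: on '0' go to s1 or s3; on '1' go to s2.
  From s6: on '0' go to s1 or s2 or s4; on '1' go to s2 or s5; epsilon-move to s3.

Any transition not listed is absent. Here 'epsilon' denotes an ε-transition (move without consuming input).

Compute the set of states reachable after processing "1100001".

{s0, s2, s3, s4, s5, s6}

Start in {s0}.
Read '1': s0→{s2, s4}; union {s2, s4}; ε-closure = {s0, s2, s4}.
Read '1': s0→{s2, s4}, s2→∅, s4→{s2}; union {s2, s4}; ε-closure = {s0, s2, s4}.
Read '0': s0→{s2, s6}, s2→{s0, s3, s5}, s4→{s0, s1}; now {s0, s1, s2, s3, s5, s6}.
Read '0': s0→{s2, s6}, s1→{s1}, s2→{s0, s3, s5}, s3→{s2}, s5→{s1, s3}, s6→{s1, s2, s4}; now {s0, s1, s2, s3, s4, s5, s6}.
Read '0': s0→{s2, s6}, s1→{s1}, s2→{s0, s3, s5}, s3→{s2}, s4→{s0, s1}, s5→{s1, s3}, s6→{s1, s2, s4}; now {s0, s1, s2, s3, s4, s5, s6}.
Read '0': s0→{s2, s6}, s1→{s1}, s2→{s0, s3, s5}, s3→{s2}, s4→{s0, s1}, s5→{s1, s3}, s6→{s1, s2, s4}; now {s0, s1, s2, s3, s4, s5, s6}.
Read '1': s0→{s2, s4}, s1→{s4}, s2→∅, s3→{s0, s4, s6}, s4→{s2}, s5→{s2}, s6→{s2, s5}; union {s0, s2, s4, s5, s6}; ε-closure = {s0, s2, s3, s4, s5, s6}.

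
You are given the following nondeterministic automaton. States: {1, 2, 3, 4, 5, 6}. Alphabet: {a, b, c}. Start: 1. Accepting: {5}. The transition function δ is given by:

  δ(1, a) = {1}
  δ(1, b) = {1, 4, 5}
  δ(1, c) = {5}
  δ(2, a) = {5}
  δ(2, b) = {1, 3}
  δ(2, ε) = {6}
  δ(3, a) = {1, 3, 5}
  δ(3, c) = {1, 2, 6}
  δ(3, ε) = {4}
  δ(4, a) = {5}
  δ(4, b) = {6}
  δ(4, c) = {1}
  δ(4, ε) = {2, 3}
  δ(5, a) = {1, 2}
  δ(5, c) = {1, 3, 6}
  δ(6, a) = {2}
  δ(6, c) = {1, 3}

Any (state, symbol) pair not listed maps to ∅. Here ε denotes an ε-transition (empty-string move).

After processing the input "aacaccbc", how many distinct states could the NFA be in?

6

Start in {1}.
Read 'a': {1} → {1}.
Read 'a': {1} → {1}.
Read 'c': {1} → {5}.
Read 'a': {5} → {1, 2, 6}.
Read 'c': {1, 2, 6} → {1, 2, 3, 4, 5, 6}.
Read 'c': {1, 2, 3, 4, 5, 6} → {1, 2, 3, 4, 5, 6}.
Read 'b': {1, 2, 3, 4, 5, 6} → {1, 2, 3, 4, 5, 6}.
Read 'c': {1, 2, 3, 4, 5, 6} → {1, 2, 3, 4, 5, 6}.
That set has 6 states.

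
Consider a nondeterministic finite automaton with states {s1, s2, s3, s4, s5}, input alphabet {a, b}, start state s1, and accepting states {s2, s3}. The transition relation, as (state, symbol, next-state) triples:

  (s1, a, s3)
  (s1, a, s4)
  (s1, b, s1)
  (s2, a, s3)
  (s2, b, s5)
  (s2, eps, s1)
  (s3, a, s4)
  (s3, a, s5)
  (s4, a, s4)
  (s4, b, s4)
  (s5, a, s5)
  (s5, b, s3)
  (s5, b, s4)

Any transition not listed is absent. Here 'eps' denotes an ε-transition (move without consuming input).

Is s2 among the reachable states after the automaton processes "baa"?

No

Start in {s1}.
Read 'b': s1→{s1}; now {s1}.
Read 'a': s1→{s3, s4}; now {s3, s4}.
Read 'a': s3→{s4, s5}, s4→{s4}; now {s4, s5}.
State s2 is not in {s4, s5}.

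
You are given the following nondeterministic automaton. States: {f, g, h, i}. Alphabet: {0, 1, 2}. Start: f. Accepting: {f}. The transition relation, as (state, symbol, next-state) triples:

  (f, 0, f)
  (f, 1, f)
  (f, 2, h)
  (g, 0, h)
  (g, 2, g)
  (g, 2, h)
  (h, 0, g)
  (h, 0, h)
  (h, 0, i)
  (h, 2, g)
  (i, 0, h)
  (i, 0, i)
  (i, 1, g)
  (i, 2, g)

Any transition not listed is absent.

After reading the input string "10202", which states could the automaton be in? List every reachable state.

{g, h}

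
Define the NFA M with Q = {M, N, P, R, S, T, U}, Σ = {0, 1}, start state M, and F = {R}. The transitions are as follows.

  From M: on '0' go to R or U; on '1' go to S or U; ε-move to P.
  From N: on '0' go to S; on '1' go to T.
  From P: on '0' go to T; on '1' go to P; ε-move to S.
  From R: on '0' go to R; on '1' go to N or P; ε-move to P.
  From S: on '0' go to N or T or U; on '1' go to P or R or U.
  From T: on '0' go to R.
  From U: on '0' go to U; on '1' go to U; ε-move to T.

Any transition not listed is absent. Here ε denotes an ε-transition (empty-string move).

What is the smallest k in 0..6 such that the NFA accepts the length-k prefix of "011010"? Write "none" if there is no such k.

Start: ε-closure({M}) = {M, P, S}.
Read '0': {M, P, S} → {N, P, R, S, T, U}.
None of the earlier sets intersect F, but {N, P, R, S, T, U} does.

1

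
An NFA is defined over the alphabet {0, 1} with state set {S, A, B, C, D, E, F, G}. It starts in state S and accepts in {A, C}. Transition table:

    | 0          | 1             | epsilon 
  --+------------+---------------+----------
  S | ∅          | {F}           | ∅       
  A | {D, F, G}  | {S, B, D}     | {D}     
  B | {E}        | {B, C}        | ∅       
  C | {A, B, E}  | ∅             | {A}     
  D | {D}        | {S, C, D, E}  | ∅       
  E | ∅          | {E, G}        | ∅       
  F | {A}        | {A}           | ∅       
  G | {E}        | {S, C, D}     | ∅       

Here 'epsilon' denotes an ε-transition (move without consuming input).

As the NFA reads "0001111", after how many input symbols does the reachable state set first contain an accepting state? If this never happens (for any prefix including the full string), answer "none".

none

Start in {S}.
Read '0': {S} → ∅.
The set is empty and remains empty for the remaining 6 symbols.
No reachable set along the way intersects F.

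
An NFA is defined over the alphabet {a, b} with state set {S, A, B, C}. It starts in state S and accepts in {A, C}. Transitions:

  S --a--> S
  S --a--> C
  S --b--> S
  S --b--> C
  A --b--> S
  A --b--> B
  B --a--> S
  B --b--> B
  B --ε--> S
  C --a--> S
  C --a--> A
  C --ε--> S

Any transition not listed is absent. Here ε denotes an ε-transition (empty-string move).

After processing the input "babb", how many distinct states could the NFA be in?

Start in {S}.
Read 'b': S→{S, C}; now {S, C}.
Read 'a': S→{S, C}, C→{S, A}; now {S, A, C}.
Read 'b': S→{S, C}, A→{S, B}, C→∅; now {S, B, C}.
Read 'b': S→{S, C}, B→{B}, C→∅; now {S, B, C}.
That set has 3 states.

3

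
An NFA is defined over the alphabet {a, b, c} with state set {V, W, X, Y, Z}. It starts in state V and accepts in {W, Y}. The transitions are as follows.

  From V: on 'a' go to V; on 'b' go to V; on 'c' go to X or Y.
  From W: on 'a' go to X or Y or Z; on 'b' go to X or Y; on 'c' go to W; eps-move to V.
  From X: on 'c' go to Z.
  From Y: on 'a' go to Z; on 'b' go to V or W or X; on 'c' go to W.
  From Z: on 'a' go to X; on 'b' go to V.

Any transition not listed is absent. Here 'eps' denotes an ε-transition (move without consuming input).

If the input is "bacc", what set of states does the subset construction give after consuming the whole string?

Start in {V}.
Read 'b': {V} → {V}.
Read 'a': {V} → {V}.
Read 'c': {V} → {X, Y}.
Read 'c': {X, Y} → {V, W, Z}.

{V, W, Z}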